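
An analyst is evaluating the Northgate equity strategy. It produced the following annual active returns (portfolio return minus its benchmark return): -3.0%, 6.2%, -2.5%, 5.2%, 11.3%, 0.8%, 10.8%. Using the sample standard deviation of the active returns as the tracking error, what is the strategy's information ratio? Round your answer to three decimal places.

0.700

r̄ = (-3 + 6.2 − 2.5 + 5.2 + 11.3 + 0.8 + 10.8) / 7 = 4.1143%
Sample std dev = √[207.2086 / 6] = 5.8766%
IR = r̄ / tracking error = 4.1143 / 5.8766 = 0.7001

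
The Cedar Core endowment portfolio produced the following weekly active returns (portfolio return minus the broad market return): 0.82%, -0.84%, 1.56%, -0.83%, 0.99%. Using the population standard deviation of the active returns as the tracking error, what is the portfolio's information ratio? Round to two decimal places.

r̄ = (0.82 − 0.84 + 1.56 − 0.83 + 0.99) / 5 = 1.700 / 5 = 0.3400%
Population σ = √[Σ(r − r̄)² / 5] = √[4.9026 / 5] = √0.9805 = 0.9902%
IR = r̄ / tracking error = 0.3400 / 0.9902 = 0.3434

0.34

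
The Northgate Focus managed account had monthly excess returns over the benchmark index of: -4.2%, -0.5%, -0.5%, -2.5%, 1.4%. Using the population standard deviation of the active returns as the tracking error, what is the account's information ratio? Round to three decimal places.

-0.657

r̄ = (-4.2 − 0.5 − 0.5 − 2.5 + 1.4) / 5 = -1.2600%
Σ(r − r̄)² = 18.4120; population σ = √(18.4120/5) = 1.9190%
IR = r̄ / tracking error = -1.2600 / 1.9190 = -0.6566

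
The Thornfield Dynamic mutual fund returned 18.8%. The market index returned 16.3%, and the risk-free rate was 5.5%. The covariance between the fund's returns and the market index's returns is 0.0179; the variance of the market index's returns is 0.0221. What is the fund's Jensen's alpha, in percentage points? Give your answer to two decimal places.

β = Cov / Var = 0.0179 / 0.0221 = 0.8100
E[R] = Rf + β(Rm − Rf) = 5.5% + 0.8100 × (16.3% − 5.5%) = 14.2480%
α = Rp − E[R] = 18.8% − 14.2480% = 4.5520

4.55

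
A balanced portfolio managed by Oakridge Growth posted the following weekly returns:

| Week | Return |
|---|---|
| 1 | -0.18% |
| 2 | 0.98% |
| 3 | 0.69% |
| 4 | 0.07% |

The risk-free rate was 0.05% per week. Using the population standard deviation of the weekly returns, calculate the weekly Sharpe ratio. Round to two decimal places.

0.73

Mean return μ = 1.560 / 4 = 0.3900%
Σ(r − μ)² = 0.8654; population σ = √(0.8654/4) = 0.4651%
Sharpe = (μ − rf) / σ = (0.3900 − 0.05) / 0.4651 = 0.3400 / 0.4651 = 0.7310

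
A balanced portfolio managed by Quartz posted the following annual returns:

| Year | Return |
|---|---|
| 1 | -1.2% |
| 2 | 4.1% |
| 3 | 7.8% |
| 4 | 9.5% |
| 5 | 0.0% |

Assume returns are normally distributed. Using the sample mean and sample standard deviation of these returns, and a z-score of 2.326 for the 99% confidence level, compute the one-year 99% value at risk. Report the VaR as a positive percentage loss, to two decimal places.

6.85

μ = (-1.2 + 4.1 + 7.8 + 9.5 + 0) / 5 = 4.0400%
Σ(r − μ)² = (-1.2 − 4.0400)² + (4.1 − 4.0400)² + … = 87.7320
σ = √[87.7320 / 4] = 4.6833%
VaR = −(μ − z·σ) = −(4.0400 − 2.326 × 4.6833) = −(-6.8534) = 6.8534%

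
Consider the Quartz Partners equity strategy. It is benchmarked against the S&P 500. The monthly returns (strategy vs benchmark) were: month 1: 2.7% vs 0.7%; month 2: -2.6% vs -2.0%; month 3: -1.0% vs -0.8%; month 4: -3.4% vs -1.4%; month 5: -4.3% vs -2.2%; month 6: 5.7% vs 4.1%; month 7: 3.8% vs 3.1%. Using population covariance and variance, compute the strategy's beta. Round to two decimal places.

r̄p = 0.1286%,  r̄m = 0.2143%
Cov = Σ(rp − r̄p)(rm − r̄m) / 7 = 8.1524
Var(rm) = Σ(rm − r̄m)² / 7 = 5.4327
β = Cov / Var = 8.1524 / 5.4327 = 1.5006

1.50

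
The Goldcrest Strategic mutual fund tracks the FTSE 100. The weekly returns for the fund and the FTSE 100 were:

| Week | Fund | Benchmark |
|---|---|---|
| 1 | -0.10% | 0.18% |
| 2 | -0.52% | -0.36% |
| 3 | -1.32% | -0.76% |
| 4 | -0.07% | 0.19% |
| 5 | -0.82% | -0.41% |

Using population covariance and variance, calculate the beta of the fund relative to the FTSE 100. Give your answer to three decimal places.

1.243

r̄p = -0.5660%,  r̄m = -0.2320%
Cov = Σ(rp − r̄p)(rm − r̄m) / 5 = 0.1677
Var(rm) = Σ(rm − r̄m)² / 5 = 0.1349
β = Cov / Var = 0.1677 / 0.1349 = 1.2431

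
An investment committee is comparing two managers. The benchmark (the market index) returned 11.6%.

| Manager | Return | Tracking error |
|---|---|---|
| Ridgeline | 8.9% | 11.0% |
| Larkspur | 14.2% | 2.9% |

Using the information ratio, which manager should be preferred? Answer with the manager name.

Larkspur

Ridgeline: IR = (8.9% − 11.6%) / 11.0% = -0.245
Larkspur: IR = (14.2% − 11.6%) / 2.9% = 0.897
Highest: Larkspur (0.897).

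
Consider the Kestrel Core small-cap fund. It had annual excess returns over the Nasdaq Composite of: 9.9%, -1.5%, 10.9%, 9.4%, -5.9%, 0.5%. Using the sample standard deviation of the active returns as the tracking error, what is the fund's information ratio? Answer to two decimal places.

Mean return μ = 23.30 / 6 = 3.8833%
Sample std dev = √[252.0083 / 5] = 7.0994%
IR = μ / tracking error = 3.8833 / 7.0994 = 0.5470

0.55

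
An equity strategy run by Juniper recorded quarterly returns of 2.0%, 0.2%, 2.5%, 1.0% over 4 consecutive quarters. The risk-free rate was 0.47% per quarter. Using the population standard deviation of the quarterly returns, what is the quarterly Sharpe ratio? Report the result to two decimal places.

r̄ = (2 + 0.2 + 2.5 + 1) / 4 = 1.4250%
Σ(r − r̄)² = (2 − 1.4250)² + (0.2 − 1.4250)² + … = 3.1675
population σ = √(3.1675 / 4) = √0.7919 = 0.8899%
Sharpe = (r̄ − rf) / σ = (1.4250 − 0.47) / 0.8899 = 0.9550 / 0.8899 = 1.0732

1.07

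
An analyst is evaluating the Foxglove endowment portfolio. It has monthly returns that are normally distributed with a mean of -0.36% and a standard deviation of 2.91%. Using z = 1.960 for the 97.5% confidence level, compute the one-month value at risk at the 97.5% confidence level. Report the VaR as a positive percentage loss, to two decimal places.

VaR (as % loss) = −(μ − z·σ) = −(-0.36% − 1.960 × 2.91%) = −(-6.0636%) = 6.0636%

6.06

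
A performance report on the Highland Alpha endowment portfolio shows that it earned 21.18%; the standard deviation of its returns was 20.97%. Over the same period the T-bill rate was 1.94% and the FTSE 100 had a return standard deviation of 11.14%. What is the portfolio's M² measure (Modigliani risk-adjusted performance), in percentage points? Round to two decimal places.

Sharpe = (Rp − Rf) / σp = (21.18% − 1.94%) / 20.97% = 0.9175
M² = Rf + Sharpe × σm = 1.94% + 0.9175 × 11.14% = 12.1610%

12.16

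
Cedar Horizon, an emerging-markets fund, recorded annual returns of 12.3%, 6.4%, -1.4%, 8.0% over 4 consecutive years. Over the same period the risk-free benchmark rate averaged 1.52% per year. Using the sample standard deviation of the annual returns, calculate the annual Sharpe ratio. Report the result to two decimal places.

0.84

Mean return μ = 25.30 / 4 = 6.3250%
Sample std dev = √[98.1875 / 3] = 5.7209%
Sharpe = (μ − rf) / σ = (6.3250 − 1.52) / 5.7209 = 4.8050 / 5.7209 = 0.8399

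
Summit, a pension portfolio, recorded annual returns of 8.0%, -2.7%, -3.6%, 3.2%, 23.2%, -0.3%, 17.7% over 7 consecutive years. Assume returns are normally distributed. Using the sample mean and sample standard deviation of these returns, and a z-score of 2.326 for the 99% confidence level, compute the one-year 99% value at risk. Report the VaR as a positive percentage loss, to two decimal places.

r̄ = (8 − 2.7 − 3.6 + 3.2 + 23.2 − 0.3 + 17.7) / 7 = 6.5000%
Σ(r − r̄)² = (8 − 6.5000)² + (-2.7 − 6.5000)² + … = 650.3600
σ = √[650.3600 / 6] = 10.4112%
VaR = −(r̄ − z·σ) = −(6.5000 − 2.326 × 10.4112) = −(-17.7165) = 17.7165%

17.72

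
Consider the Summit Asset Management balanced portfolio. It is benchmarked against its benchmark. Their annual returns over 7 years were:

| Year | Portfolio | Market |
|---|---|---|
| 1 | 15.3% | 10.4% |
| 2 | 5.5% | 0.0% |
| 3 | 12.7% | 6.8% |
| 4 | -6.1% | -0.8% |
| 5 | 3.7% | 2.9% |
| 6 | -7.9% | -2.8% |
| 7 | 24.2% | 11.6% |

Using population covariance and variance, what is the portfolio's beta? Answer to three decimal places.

r̄p = 6.7714%,  r̄m = 4.0143%
Cov = Σ(rp − r̄p)(rm − r̄m) / 7 = 53.3790
Var(rm) = Σ(rm − r̄m)² / 7 = 27.5784
β = Cov / Var = 53.3790 / 27.5784 = 1.9355

1.936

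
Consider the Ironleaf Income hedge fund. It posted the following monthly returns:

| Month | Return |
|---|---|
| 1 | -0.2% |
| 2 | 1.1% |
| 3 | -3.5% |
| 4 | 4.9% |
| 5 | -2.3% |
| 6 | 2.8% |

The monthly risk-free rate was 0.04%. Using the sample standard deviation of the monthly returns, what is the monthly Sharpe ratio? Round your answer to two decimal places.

0.14

μ = (-0.2 + 1.1 − 3.5 + 4.9 − 2.3 + 2.8) / 6 = 2.80 / 6 = 0.4667%
Sample σ = √[Σ(r − μ)² / 5] = √[49.3333 / 5] = √9.8667 = 3.1411%
Sharpe = (μ − rf) / σ = (0.4667 − 0.04) / 3.1411 = 0.4267 / 3.1411 = 0.1358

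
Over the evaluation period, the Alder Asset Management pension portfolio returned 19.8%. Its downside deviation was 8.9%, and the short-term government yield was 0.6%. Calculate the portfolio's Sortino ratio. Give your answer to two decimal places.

2.16

Sortino = (Rp − Rf) / σd = (19.8% − 0.6%) / 8.9% = 19.20% / 8.9% = 2.1573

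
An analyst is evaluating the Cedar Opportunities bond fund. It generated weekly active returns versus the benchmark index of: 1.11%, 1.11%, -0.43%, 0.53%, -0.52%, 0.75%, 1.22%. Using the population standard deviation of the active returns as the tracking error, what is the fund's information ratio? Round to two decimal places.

r̄ = (1.11 + 1.11 − 0.43 + 0.53 − 0.52 + 0.75 + 1.22) / 7 = 0.5386%
Σ(r − r̄)² = 3.2209; population σ = √(3.2209/7) = 0.6783%
IR = r̄ / tracking error = 0.5386 / 0.6783 = 0.7940

0.79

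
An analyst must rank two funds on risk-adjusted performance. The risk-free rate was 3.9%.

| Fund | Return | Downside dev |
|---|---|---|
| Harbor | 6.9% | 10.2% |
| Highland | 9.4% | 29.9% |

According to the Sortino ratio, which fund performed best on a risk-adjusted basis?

Harbor

Harbor: Sortino ratio = (6.9% − 3.9%) / 10.2% = 0.294
Highland: Sortino ratio = (9.4% − 3.9%) / 29.9% = 0.184
Highest: Harbor (0.294).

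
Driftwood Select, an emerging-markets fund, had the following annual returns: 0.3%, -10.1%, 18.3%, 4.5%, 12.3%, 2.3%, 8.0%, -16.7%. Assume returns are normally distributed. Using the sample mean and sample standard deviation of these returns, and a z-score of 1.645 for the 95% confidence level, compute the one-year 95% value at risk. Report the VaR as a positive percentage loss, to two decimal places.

16.41

Mean return μ = 18.90 / 8 = 2.3625%
Σ(r − μ)² = 912.0588; sample σ = √(912.0588/7) = 11.4146%
VaR = −(μ − z·σ) = −(2.3625 − 1.645 × 11.4146) = −(-16.4145) = 16.4145%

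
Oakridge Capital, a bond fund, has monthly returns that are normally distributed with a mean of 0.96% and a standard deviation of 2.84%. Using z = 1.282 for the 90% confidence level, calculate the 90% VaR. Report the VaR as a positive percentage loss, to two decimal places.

VaR (as % loss) = −(μ − z·σ) = −(0.96% − 1.282 × 2.84%) = −(-2.68088%) = 2.68088%

2.68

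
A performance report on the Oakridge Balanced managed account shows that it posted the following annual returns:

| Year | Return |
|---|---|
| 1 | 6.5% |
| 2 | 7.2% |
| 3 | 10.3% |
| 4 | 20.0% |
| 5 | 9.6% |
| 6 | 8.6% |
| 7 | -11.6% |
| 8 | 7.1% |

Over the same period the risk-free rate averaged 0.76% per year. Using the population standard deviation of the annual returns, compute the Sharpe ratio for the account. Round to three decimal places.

0.789

Mean return r̄ = 57.70 / 8 = 7.2125%
Σ(r − r̄)² = 535.1088; population σ = √(535.1088/8) = 8.1785%
Sharpe = (r̄ − rf) / σ = (7.2125 − 0.76) / 8.1785 = 6.4525 / 8.1785 = 0.7890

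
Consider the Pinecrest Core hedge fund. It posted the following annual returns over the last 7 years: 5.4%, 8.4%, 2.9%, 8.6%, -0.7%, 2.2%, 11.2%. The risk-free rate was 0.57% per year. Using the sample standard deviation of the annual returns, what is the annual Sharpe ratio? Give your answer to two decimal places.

r̄ = (5.4 + 8.4 + 2.9 + 8.6 − 0.7 + 2.2 + 11.2) / 7 = 38.00 / 7 = 5.4286%
Σ(r − r̄)² = 106.5743; sample σ = √(106.5743/6) = 4.2145%
Sharpe = (r̄ − rf) / σ = (5.4286 − 0.57) / 4.2145 = 4.8586 / 4.2145 = 1.1528

1.15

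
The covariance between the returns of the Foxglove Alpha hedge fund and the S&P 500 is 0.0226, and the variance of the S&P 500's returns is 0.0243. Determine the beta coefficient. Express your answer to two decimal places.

β = Cov(Rp, Rm) / Var(Rm) = 0.0226 / 0.0243 = 0.9300

0.93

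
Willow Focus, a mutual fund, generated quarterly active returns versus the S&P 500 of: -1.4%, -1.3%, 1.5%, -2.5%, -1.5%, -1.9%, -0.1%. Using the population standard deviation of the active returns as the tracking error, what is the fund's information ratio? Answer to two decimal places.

-0.84

Mean return r̄ = -7.20 / 7 = -1.0286%
Σ(r − r̄)² = (-1.4 − (-1.0286))² + (-1.3 − (-1.0286))² + (1.5 − (-1.0286))² + … = 10.6143
population σ = √(10.6143 / 7) = √1.5163 = 1.2314%
IR = r̄ / tracking error = -1.0286 / 1.2314 = -0.8353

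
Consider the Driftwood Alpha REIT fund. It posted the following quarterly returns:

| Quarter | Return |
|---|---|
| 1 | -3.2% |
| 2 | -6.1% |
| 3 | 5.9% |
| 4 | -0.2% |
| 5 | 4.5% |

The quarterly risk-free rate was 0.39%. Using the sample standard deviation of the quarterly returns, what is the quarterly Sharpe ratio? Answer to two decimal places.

r̄ = (-3.2 − 6.1 + 5.9 − 0.2 + 4.5) / 5 = 0.90 / 5 = 0.1800%
Σ(r − r̄)² = (-3.2 − 0.1800)² + (-6.1 − 0.1800)² + … = 102.3880
σ = √[102.3880 / 4] = 5.0593%
Sharpe = (r̄ − rf) / σ = (0.1800 − 0.39) / 5.0593 = -0.2100 / 5.0593 = -0.0415

-0.04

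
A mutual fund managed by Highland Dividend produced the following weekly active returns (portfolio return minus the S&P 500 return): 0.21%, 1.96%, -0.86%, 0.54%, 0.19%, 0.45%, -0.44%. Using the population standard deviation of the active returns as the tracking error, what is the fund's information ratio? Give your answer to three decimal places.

μ = (0.21 + 1.96 − 0.86 + 0.54 + 0.19 + 0.45 − 0.44) / 7 = 0.2929%
Population std dev = √[4.7487 / 7] = 0.8236%
IR = μ / tracking error = 0.2929 / 0.8236 = 0.3556

0.356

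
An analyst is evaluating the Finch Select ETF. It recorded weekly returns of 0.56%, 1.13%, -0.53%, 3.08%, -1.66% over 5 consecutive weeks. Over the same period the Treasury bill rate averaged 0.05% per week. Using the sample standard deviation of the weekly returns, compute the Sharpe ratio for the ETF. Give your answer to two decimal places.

Mean return μ = 2.580 / 5 = 0.5160%
Σ(r − μ)² = (0.56 − 0.5160)² + (1.13 − 0.5160)² + … = 12.7821
sample σ = √(12.7821 / 4) = √3.1955 = 1.7876%
Sharpe = (μ − rf) / σ = (0.5160 − 0.05) / 1.7876 = 0.4660 / 1.7876 = 0.2607

0.26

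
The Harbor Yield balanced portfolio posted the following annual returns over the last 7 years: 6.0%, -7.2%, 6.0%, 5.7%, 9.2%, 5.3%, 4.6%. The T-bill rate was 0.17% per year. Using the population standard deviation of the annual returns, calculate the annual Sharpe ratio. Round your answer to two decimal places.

Mean return r̄ = 29.60 / 7 = 4.2286%
Σ(r − r̄)² = (6 − 4.2286)² + (-7.2 − 4.2286)² + (6 − 4.2286)² + … = 165.0543
population σ = √(165.0543 / 7) = √23.5792 = 4.8558%
Sharpe = (r̄ − rf) / σ = (4.2286 − 0.17) / 4.8558 = 4.0586 / 4.8558 = 0.8358

0.84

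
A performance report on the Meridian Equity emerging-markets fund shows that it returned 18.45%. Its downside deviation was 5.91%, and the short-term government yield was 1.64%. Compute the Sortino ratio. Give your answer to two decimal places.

Sortino = (Rp − Rf) / σd = (18.45% − 1.64%) / 5.91% = 16.81% / 5.91% = 2.8443

2.84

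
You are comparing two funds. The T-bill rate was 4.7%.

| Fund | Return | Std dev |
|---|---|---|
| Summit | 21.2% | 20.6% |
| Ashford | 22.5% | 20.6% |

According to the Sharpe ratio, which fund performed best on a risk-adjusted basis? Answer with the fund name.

Ashford

Summit: Sharpe ratio = (21.2% − 4.7%) / 20.6% = 0.801
Ashford: Sharpe ratio = (22.5% − 4.7%) / 20.6% = 0.864
Highest: Ashford (0.864).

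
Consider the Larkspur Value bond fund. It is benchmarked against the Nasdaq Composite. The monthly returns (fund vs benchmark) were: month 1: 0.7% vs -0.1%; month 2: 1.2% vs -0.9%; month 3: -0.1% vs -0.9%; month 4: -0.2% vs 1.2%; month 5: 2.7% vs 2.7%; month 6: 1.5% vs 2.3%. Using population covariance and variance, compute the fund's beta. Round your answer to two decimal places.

0.42

r̄p = 0.9667%,  r̄m = 0.7167%
Cov = Σ(rp − r̄p)(rm − r̄m) / 6 = 0.8806
Var(rm) = Σ(rm − r̄m)² / 6 = 2.0947
β = Cov / Var = 0.8806 / 2.0947 = 0.4204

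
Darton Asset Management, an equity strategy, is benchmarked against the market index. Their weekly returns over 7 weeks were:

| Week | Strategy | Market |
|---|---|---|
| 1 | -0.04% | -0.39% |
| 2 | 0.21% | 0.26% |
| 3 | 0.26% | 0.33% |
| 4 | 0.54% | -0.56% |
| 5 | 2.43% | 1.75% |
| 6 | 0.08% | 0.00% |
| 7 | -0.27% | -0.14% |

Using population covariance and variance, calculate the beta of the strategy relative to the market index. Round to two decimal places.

r̄p = 0.4586%,  r̄m = 0.1786%
Cov = Σ(rp − r̄p)(rm − r̄m) / 7 = 0.5101
Var(rm) = Σ(rm − r̄m)² / 7 = 0.5002
β = Cov / Var = 0.5101 / 0.5002 = 1.0198

1.02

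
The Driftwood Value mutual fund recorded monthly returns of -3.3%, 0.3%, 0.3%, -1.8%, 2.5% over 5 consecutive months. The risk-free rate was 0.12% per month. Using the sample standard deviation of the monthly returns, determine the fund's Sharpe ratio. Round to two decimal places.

r̄ = (-3.3 + 0.3 + 0.3 − 1.8 + 2.5) / 5 = -2.00 / 5 = -0.4000%
Σ(r − r̄)² = (-3.3 − (-0.4000))² + (0.3 − (-0.4000))² + (0.3 − (-0.4000))² + … = 19.7600
σ = √[19.7600 / 4] = 2.2226%
Sharpe = (r̄ − rf) / σ = (-0.4000 − 0.12) / 2.2226 = -0.5200 / 2.2226 = -0.2340

-0.23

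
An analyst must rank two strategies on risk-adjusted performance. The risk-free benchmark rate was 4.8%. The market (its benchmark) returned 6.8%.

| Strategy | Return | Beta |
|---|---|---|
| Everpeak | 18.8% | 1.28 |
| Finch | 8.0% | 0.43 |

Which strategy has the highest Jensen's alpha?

Everpeak

Everpeak: α = 18.8% − [4.8% + 1.28 × (6.8% − 4.8%)] = 11.440
Finch: α = 8.0% − [4.8% + 0.43 × (6.8% − 4.8%)] = 2.340
Highest: Everpeak (11.440).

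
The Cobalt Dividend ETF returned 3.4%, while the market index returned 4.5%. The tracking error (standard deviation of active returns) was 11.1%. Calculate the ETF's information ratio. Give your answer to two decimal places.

IR = (Rp − Rb) / TE = (3.4% − 4.5%) / 11.1% = -1.10% / 11.1% = -0.0991

-0.10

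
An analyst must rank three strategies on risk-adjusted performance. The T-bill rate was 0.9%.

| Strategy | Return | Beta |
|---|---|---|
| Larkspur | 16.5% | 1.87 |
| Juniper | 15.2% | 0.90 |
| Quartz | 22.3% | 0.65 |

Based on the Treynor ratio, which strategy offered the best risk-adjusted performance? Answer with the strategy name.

Larkspur: Treynor = (16.5% − 0.9%) / 1.87 = 8.342
Juniper: Treynor = (15.2% − 0.9%) / 0.90 = 15.889
Quartz: Treynor = (22.3% − 0.9%) / 0.65 = 32.923
Highest: Quartz (32.923).

Quartz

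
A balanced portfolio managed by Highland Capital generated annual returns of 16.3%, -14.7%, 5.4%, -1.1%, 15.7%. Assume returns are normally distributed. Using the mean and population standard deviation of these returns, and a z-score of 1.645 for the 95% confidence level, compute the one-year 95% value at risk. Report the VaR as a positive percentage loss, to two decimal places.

Mean return r̄ = 21.60 / 5 = 4.3200%
Σ(r − r̄)² = (16.3 − 4.3200)² + (-14.7 − 4.3200)² + … = 665.3280
population σ = √(665.3280 / 5) = √133.0656 = 11.5354%
VaR = −(r̄ − z·σ) = −(4.3200 − 1.645 × 11.5354) = −(-14.6557) = 14.6557%

14.66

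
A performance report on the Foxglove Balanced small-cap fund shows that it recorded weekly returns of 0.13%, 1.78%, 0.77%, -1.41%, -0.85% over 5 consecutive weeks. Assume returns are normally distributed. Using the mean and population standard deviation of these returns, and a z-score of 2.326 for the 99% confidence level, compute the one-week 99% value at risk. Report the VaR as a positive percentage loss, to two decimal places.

2.56

r̄ = (0.13 + 1.78 + 0.77 − 1.41 − 0.85) / 5 = 0.420 / 5 = 0.0840%
Σ(r − r̄)² = 6.4535; population σ = √(6.4535/5) = 1.1361%
VaR = −(r̄ − z·σ) = −(0.0840 − 2.326 × 1.1361) = −(-2.5586) = 2.5586%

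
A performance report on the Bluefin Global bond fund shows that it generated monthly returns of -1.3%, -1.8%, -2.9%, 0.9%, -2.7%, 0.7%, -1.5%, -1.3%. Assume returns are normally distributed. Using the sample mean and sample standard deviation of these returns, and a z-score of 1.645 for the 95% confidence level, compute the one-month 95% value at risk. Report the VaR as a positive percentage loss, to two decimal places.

3.53

r̄ = (-1.3 − 1.8 − 2.9 + 0.9 − 2.7 + 0.7 − 1.5 − 1.3) / 8 = -9.90 / 8 = -1.2375%
Σ(r − r̄)² = (-1.3 − (-1.2375))² + (-1.8 − (-1.2375))² + (-2.9 − (-1.2375))² + … = 13.6188
sample σ = √(13.6188 / 7) = √1.9455 = 1.3948%
VaR = −(r̄ − z·σ) = −(-1.2375 − 1.645 × 1.3948) = −(-3.5319) = 3.5319%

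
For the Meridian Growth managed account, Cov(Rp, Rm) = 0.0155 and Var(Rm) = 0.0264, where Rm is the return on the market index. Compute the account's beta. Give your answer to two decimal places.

β = Cov(Rp, Rm) / Var(Rm) = 0.0155 / 0.0264 = 0.5871

0.59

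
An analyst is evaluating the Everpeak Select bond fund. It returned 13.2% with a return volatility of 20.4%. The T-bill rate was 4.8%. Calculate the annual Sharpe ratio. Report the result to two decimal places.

0.41

Sharpe = (Rp − Rf) / σp = (13.2% − 4.8%) / 20.4% = 8.40% / 20.4% = 0.4118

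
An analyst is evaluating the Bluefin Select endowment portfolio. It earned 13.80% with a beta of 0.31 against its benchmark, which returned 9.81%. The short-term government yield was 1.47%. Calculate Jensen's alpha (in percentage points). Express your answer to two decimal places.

CAPM expected return = Rf + β(Rm − Rf) = 1.47% + 0.31 × (9.81% − 1.47%) = 1.47 + 0.31 × 8.34 = 4.0554%
Jensen's α = Rp − E[R] = 13.80% − 4.0554% = 9.7446

9.74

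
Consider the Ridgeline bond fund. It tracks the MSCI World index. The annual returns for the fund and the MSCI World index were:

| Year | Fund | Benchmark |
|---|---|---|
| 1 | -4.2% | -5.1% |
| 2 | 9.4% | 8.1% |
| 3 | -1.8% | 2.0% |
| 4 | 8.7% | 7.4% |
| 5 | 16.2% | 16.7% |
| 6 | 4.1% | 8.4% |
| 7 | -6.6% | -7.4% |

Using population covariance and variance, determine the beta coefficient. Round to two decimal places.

0.94

r̄p = 3.6857%,  r̄m = 4.3000%
Cov = Σ(rp − r̄p)(rm − r̄m) / 7 = 57.3171
Var(rm) = Σ(rm − r̄m)² / 7 = 60.7371
β = Cov / Var = 57.3171 / 60.7371 = 0.9437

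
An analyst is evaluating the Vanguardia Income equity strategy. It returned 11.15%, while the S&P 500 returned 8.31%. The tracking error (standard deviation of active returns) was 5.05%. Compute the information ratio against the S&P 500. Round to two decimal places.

IR = (Rp − Rb) / TE = (11.15% − 8.31%) / 5.05% = 2.84% / 5.05% = 0.5624

0.56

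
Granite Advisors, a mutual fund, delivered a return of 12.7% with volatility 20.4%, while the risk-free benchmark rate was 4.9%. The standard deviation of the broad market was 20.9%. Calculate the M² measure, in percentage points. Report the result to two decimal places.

12.89

Sharpe = (Rp − Rf) / σp = (12.7% − 4.9%) / 20.4% = 0.3824
M² = Rf + Sharpe × σm = 4.9% + 0.3824 × 20.9% = 12.8922%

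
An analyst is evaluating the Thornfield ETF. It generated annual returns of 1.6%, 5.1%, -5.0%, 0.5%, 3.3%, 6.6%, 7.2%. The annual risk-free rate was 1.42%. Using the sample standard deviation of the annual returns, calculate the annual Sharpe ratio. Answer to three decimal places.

0.317

μ = (1.6 + 5.1 − 5 + 0.5 + 3.3 + 6.6 + 7.2) / 7 = 19.30 / 7 = 2.7571%
Σ(r − μ)² = (1.6 − 2.7571)² + (5.1 − 2.7571)² + … = 106.8971
sample σ = √(106.8971 / 6) = √17.8162 = 4.2209%
Sharpe = (μ − rf) / σ = (2.7571 − 1.42) / 4.2209 = 1.3371 / 4.2209 = 0.3168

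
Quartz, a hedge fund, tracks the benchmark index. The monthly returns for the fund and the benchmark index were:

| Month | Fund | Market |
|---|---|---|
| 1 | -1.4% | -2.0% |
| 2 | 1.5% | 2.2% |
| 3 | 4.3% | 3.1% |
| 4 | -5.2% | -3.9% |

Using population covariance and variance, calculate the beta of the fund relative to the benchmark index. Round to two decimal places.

1.18

r̄p = -0.2000%,  r̄m = -0.1500%
Cov = Σ(rp − r̄p)(rm − r̄m) / 4 = 9.8975
Var(rm) = Σ(rm − r̄m)² / 4 = 8.3925
β = Cov / Var = 9.8975 / 8.3925 = 1.1793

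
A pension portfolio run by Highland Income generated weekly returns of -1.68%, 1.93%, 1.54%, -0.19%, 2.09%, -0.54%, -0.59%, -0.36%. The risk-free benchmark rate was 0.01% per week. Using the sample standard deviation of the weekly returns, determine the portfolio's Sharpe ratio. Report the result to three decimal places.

μ = (-1.68 + 1.93 + 1.54 − 0.19 + 2.09 − 0.54 − 0.59 − 0.36) / 8 = 0.2750%
Σ(r − μ)² = 13.4874; sample σ = √(13.4874/7) = 1.3881%
Sharpe = (μ − rf) / σ = (0.2750 − 0.01) / 1.3881 = 0.2650 / 1.3881 = 0.1909

0.191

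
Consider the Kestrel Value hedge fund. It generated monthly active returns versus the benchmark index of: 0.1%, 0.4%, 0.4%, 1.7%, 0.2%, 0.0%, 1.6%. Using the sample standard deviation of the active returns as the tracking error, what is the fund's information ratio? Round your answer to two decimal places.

r̄ = (0.1 + 0.4 + 0.4 + 1.7 + 0.2 + 0 + 1.6) / 7 = 4.40 / 7 = 0.6286%
Σ(r − r̄)² = (0.1 − 0.6286)² + (0.4 − 0.6286)² + … = 3.0543
σ = √[3.0543 / 6] = 0.7135%
IR = r̄ / tracking error = 0.6286 / 0.7135 = 0.8810

0.88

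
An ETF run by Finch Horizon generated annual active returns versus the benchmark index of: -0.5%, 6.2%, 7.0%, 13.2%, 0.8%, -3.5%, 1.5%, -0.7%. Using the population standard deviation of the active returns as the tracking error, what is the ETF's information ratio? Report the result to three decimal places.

0.592

μ = (-0.5 + 6.2 + 7 + 13.2 + 0.8 − 3.5 + 1.5 − 0.7) / 8 = 24.00 / 8 = 3.0000%
Population std dev = √[205.5600 / 8] = 5.0690%
IR = μ / tracking error = 3.0000 / 5.0690 = 0.5918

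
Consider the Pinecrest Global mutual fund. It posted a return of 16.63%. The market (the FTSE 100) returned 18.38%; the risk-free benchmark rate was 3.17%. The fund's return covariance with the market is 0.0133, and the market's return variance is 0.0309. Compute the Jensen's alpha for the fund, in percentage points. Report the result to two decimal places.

β = Cov / Var = 0.0133 / 0.0309 = 0.4304
E[R] = Rf + β(Rm − Rf) = 3.17% + 0.4304 × (18.38% − 3.17%) = 9.7164%
α = Rp − E[R] = 16.63% − 9.7164% = 6.9136

6.91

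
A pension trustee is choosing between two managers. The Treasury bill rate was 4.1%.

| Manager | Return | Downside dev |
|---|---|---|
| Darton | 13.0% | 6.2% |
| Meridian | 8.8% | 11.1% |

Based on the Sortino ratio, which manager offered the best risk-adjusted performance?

Darton: Sortino ratio = (13.0% − 4.1%) / 6.2% = 1.435
Meridian: Sortino ratio = (8.8% − 4.1%) / 11.1% = 0.423
Highest: Darton (1.435).

Darton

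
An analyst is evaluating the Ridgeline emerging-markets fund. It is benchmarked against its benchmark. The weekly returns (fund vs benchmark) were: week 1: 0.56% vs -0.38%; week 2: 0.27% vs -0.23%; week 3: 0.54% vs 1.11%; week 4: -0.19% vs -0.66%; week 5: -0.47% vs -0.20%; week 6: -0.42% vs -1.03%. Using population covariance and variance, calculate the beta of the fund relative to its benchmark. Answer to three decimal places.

r̄p = 0.0483%,  r̄m = -0.2317%
Cov = Σ(rp − r̄p)(rm − r̄m) / 6 = 0.1739
Var(rm) = Σ(rm − r̄m)² / 6 = 0.4406
β = Cov / Var = 0.1739 / 0.4406 = 0.3947

0.395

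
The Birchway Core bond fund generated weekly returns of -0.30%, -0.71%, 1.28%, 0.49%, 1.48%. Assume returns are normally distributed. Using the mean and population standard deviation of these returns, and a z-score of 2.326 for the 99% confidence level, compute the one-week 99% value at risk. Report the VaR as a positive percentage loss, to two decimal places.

1.54

Mean return r̄ = 2.240 / 5 = 0.4480%
Population std dev = √[3.6595 / 5] = 0.8555%
VaR = −(r̄ − z·σ) = −(0.4480 − 2.326 × 0.8555) = −(-1.5419) = 1.5419%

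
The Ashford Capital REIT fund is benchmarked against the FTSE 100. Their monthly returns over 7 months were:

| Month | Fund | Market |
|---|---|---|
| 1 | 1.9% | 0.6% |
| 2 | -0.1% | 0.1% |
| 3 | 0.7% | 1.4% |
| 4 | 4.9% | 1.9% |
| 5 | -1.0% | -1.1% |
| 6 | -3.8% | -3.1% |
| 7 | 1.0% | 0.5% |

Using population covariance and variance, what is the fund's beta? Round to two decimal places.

r̄p = 0.5143%,  r̄m = 0.0429%
Cov = Σ(rp − r̄p)(rm − r̄m) / 7 = 3.5208
Var(rm) = Σ(rm − r̄m)² / 7 = 2.4282
β = Cov / Var = 3.5208 / 2.4282 = 1.4500

1.45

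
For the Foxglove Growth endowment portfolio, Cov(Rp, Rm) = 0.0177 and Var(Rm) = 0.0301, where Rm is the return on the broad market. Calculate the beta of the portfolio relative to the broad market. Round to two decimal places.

β = Cov(Rp, Rm) / Var(Rm) = 0.0177 / 0.0301 = 0.5880

0.59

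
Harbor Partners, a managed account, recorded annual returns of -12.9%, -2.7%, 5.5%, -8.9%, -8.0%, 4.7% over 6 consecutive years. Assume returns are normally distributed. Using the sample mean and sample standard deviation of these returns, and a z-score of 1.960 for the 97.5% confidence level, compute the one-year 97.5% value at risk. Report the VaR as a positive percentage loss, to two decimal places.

Mean return r̄ = -22.30 / 6 = -3.7167%
Σ(r − r̄)² = (-12.9 − (-3.7167))² + (-2.7 − (-3.7167))² + … = 286.3683
sample σ = √(286.3683 / 5) = √57.2737 = 7.5679%
VaR = −(r̄ − z·σ) = −(-3.7167 − 1.960 × 7.5679) = −(-18.5498) = 18.5498%

18.55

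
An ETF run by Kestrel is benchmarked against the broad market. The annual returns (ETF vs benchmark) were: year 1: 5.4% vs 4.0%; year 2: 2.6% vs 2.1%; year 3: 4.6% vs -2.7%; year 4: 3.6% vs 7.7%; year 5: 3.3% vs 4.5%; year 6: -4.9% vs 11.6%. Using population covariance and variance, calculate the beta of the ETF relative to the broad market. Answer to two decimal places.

-0.56

r̄p = 2.4333%,  r̄m = 4.5333%
Cov = Σ(rp − r̄p)(rm − r̄m) / 6 = -10.9694
Var(rm) = Σ(rm − r̄m)² / 6 = 19.7489
β = Cov / Var = -10.9694 / 19.7489 = -0.5554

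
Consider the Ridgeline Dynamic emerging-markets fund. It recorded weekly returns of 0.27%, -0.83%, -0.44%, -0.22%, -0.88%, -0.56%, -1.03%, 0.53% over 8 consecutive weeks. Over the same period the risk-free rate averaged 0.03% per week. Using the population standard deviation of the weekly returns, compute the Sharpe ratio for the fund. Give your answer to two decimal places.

Mean return r̄ = -3.160 / 8 = -0.3950%
Σ(r − r̄)² = 2.1854; population σ = √(2.1854/8) = 0.5227%
Sharpe = (r̄ − rf) / σ = (-0.3950 − 0.03) / 0.5227 = -0.4250 / 0.5227 = -0.8131

-0.81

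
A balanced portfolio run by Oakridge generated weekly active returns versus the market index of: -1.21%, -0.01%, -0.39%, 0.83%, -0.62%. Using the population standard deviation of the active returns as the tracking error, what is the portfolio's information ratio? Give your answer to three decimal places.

-0.413

μ = (-1.21 − 0.01 − 0.39 + 0.83 − 0.62) / 5 = -0.2800%
Σ(r − μ)² = 2.2976; population σ = √(2.2976/5) = 0.6779%
IR = μ / tracking error = -0.2800 / 0.6779 = -0.4130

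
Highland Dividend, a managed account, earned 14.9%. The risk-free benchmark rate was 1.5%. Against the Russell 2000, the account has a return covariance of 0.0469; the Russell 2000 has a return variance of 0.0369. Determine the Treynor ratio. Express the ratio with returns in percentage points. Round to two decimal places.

β = Cov / Var = 0.0469 / 0.0369 = 1.2710
Treynor = (Rp − Rf) / β = (14.9% − 1.5%) / 1.2710 = 13.40 / 1.2710 = 10.5429

10.54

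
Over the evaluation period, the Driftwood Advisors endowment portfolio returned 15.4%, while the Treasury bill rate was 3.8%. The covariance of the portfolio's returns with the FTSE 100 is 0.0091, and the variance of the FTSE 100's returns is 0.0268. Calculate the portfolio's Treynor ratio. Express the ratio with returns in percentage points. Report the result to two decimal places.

34.16

β = Cov / Var = 0.0091 / 0.0268 = 0.3396
Treynor = (Rp − Rf) / β = (15.4% − 3.8%) / 0.3396 = 11.60 / 0.3396 = 34.1578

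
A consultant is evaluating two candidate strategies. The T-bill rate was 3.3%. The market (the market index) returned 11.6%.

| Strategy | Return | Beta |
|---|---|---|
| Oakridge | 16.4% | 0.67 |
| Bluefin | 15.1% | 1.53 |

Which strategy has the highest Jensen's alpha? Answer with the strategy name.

Oakridge

Oakridge: α = 16.4% − [3.3% + 0.67 × (11.6% − 3.3%)] = 7.539
Bluefin: α = 15.1% − [3.3% + 1.53 × (11.6% − 3.3%)] = -0.899
Highest: Oakridge (7.539).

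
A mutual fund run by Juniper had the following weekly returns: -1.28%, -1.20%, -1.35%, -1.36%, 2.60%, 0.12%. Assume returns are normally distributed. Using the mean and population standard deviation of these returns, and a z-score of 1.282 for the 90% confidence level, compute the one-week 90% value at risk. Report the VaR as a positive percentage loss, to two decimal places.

2.26

r̄ = (-1.28 − 1.2 − 1.35 − 1.36 + 2.6 + 0.12) / 6 = -0.4117%
Population std dev = √[12.5081 / 6] = 1.4438%
VaR = −(r̄ − z·σ) = −(-0.4117 − 1.282 × 1.4438) = −(-2.2627) = 2.2627%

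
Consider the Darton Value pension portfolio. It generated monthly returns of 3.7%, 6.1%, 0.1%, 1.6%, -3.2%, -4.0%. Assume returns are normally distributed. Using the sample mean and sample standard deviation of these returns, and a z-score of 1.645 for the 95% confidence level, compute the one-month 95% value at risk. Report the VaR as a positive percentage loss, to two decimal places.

5.72

μ = (3.7 + 6.1 + 0.1 + 1.6 − 3.2 − 4) / 6 = 4.30 / 6 = 0.7167%
Sample σ = √[Σ(r − μ)² / 5] = √[76.6283 / 5] = √15.3257 = 3.9148%
VaR = −(μ − z·σ) = −(0.7167 − 1.645 × 3.9148) = −(-5.7231) = 5.7231%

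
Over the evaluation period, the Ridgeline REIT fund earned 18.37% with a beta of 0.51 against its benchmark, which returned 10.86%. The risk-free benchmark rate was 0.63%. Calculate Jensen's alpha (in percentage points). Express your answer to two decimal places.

CAPM expected return = Rf + β(Rm − Rf) = 0.63% + 0.51 × (10.86% − 0.63%) = 0.63 + 0.51 × 10.23 = 5.8473%
Jensen's α = Rp − E[R] = 18.37% − 5.8473% = 12.5227

12.52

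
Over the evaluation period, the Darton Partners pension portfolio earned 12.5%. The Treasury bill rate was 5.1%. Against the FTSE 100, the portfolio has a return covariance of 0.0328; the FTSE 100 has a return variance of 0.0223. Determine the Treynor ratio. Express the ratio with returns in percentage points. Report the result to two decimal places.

5.03

β = Cov / Var = 0.0328 / 0.0223 = 1.4709
Treynor = (Rp − Rf) / β = (12.5% − 5.1%) / 1.4709 = 7.40 / 1.4709 = 5.0309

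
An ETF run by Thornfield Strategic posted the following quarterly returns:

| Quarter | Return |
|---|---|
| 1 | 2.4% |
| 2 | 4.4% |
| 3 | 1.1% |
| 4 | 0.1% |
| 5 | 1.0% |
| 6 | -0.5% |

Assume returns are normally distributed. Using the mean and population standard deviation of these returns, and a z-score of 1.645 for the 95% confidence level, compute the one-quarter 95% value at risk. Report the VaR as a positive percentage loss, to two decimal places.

1.23

r̄ = (2.4 + 4.4 + 1.1 + 0.1 + 1 − 0.5) / 6 = 8.50 / 6 = 1.4167%
Population std dev = √[15.5483 / 6] = 1.6098%
VaR = −(r̄ − z·σ) = −(1.4167 − 1.645 × 1.6098) = −(-1.2314) = 1.2314%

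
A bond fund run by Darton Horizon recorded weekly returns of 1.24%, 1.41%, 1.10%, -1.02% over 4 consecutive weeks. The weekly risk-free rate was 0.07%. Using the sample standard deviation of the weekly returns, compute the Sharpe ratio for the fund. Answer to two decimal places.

0.54

μ = (1.24 + 1.41 + 1.1 − 1.02) / 4 = 2.730 / 4 = 0.6825%
Sample σ = √[Σ(r − μ)² / 3] = √[3.9129 / 3] = √1.3043 = 1.1421%
Sharpe = (μ − rf) / σ = (0.6825 − 0.07) / 1.1421 = 0.6125 / 1.1421 = 0.5363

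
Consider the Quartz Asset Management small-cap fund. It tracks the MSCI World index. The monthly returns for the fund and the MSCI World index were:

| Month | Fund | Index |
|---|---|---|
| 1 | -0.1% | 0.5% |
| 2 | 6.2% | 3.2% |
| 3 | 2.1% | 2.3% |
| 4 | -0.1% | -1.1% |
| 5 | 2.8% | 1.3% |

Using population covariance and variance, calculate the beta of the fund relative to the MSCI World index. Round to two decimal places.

r̄p = 2.1800%,  r̄m = 1.2400%
Cov = Σ(rp − r̄p)(rm − r̄m) / 5 = 2.9708
Var(rm) = Σ(rm − r̄m)² / 5 = 2.1984
β = Cov / Var = 2.9708 / 2.1984 = 1.3513

1.35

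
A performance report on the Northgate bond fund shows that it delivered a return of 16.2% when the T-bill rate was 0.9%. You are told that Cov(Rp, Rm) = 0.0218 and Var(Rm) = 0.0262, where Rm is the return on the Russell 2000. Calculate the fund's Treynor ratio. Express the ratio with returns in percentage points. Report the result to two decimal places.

18.39

β = Cov / Var = 0.0218 / 0.0262 = 0.8321
Treynor = (Rp − Rf) / β = (16.2% − 0.9%) / 0.8321 = 15.30 / 0.8321 = 18.3872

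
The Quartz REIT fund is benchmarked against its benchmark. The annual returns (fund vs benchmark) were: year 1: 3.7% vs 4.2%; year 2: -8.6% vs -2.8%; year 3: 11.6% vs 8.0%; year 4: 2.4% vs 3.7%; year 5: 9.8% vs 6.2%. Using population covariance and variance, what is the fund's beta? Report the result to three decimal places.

r̄p = 3.7800%,  r̄m = 3.8600%
Cov = Σ(rp − r̄p)(rm − r̄m) / 5 = 25.8212
Var(rm) = Σ(rm − r̄m)² / 5 = 13.4224
β = Cov / Var = 25.8212 / 13.4224 = 1.9237

1.924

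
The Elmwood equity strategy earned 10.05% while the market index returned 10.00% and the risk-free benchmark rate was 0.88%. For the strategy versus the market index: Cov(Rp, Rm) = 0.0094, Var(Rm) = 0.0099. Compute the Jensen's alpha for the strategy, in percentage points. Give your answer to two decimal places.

0.51

β = Cov / Var = 0.0094 / 0.0099 = 0.9495
E[R] = Rf + β(Rm − Rf) = 0.88% + 0.9495 × (10.00% − 0.88%) = 9.5394%
α = Rp − E[R] = 10.05% − 9.5394% = 0.5106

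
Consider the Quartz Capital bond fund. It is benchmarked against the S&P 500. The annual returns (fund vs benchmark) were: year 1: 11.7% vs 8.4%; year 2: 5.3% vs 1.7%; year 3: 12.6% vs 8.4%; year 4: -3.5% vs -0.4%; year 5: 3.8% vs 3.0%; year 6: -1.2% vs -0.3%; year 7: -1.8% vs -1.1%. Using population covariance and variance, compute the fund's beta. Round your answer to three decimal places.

r̄p = 3.8429%,  r̄m = 2.8143%
Cov = Σ(rp − r̄p)(rm − r̄m) / 7 = 21.7951
Var(rm) = Σ(rm − r̄m)² / 7 = 14.1469
β = Cov / Var = 21.7951 / 14.1469 = 1.5406

1.541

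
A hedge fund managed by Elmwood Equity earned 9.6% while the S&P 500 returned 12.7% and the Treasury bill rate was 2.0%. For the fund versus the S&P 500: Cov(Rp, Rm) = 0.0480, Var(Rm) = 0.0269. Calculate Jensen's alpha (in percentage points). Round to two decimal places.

β = Cov / Var = 0.0480 / 0.0269 = 1.7844
E[R] = Rf + β(Rm − Rf) = 2.0% + 1.7844 × (12.7% − 2.0%) = 21.0931%
α = Rp − E[R] = 9.6% − 21.0931% = -11.4931

-11.49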